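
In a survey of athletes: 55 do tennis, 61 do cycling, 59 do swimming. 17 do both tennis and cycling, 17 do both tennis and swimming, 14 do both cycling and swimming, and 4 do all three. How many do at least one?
|A∪B∪C| = 55+61+59-17-17-14+4 = 131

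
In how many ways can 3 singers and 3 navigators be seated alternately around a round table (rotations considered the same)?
Fix one of the singers: (3-1)! ways for the remaining singers, × 3! ways for the navigators = 2 × 6 = 12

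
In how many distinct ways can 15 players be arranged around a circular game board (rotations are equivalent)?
Circular: fix one position, arrange the rest. (15-1)! = 87178291200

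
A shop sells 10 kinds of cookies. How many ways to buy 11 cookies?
C(11+10-1, 10-1) = C(20, 9) = 167960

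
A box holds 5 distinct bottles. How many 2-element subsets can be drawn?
C(5,2) = 5!/(2!×3!) = 10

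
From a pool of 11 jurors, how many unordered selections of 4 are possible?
C(11,4) = 11!/(4!×7!) = 330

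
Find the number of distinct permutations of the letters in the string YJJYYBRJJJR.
11! / (1! × 5! × 2! × 3!) = 27720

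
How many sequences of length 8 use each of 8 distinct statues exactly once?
8! = 40320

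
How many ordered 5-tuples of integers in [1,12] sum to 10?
Coefficient of x^10 in (x + x² + ... + x^12)^5. By inclusion-exclusion on dice exceeding 12: Σ_j (-1)^j C(5,j)·C(10-1-12j, 4) = C(5,0)·C(9,4) = 1·126 = 126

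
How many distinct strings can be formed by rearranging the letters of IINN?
4! / (2! × 2!) = 6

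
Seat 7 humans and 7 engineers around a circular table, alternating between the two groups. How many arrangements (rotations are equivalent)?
Fix one of the humans: (7-1)! ways for the remaining humans, × 7! ways for the engineers = 720 × 5040 = 3628800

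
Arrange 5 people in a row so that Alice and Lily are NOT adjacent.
Total - adjacent = 5! - (5-1)!×2 = 120 - 48 = 72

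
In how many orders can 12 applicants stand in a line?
12! = 479001600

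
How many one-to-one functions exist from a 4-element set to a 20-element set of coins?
P(20,4) = 20!/(20-4)! = 116280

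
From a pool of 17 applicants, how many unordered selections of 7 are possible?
C(17,7) = 17!/(7!×10!) = 19448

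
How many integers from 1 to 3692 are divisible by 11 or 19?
⌊3692/11⌋ + ⌊3692/19⌋ - ⌊3692/209⌋ = 335 + 194 - 17 = 512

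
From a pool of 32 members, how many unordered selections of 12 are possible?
C(32,12) = 32!/(12!×20!) = 225792840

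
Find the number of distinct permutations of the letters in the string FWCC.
4! / (2! × 1! × 1!) = 12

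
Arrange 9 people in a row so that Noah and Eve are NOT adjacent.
Total - adjacent = 9! - (9-1)!×2 = 362880 - 80640 = 282240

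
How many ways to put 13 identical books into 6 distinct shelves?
C(13+6-1, 6-1) = C(18, 5) = 8568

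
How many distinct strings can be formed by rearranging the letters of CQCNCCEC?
8! / (5! × 1! × 1! × 1!) = 336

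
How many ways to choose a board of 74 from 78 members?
C(78,74) = 78!/(74!×4!) = 1426425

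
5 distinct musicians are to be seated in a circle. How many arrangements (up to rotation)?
Circular: fix one position, arrange the rest. (5-1)! = 24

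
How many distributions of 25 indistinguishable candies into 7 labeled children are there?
C(25+7-1, 7-1) = C(31, 6) = 736281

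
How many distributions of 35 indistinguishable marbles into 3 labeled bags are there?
C(35+3-1, 3-1) = C(37, 2) = 666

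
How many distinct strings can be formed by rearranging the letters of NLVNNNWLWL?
10! / (1! × 2! × 3! × 4!) = 12600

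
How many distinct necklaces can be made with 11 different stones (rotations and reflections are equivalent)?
(11-1)!/2 = 3628800/2 = 1814400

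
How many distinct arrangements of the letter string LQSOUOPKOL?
10! / (1! × 2! × 1! × 1! × 1! × 3! × 1!) = 302400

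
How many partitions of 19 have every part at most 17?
Let r_j(i) = number of partitions of i into parts ≤ j, for i = 0..19. r_1(i) = 1 for all i; r_j(i) = r_{j-1}(i) + r_j(i-j). Rows j = 2..17: ≤2: 1 1 2 2 3 3 4 4 5 5 6 6 7 7 8 8 9 9 10 10; ≤3: 1 1 2 3 4 5 7 8 10 12 14 16 19 21 24 27 30 33 37 40; ≤4: 1 1 2 3 5 6 9 11 15 18 23 27 34 39 47 54 64 72 84 94; ≤5: 1 1 2 3 5 7 10 13 18 23 30 37 47 57 70 84 101 119 141 164; ≤6: 1 1 2 3 5 7 11 14 20 26 35 44 58 71 90 110 136 163 199 235; ≤7: 1 1 2 3 5 7 11 15 21 28 38 49 65 82 105 131 164 201 248 300; ≤8: 1 1 2 3 5 7 11 15 22 29 40 52 70 89 116 146 186 230 288 352; ≤9: 1 1 2 3 5 7 11 15 22 30 41 54 73 94 123 157 201 252 318 393; ≤10: 1 1 2 3 5 7 11 15 22 30 42 55 75 97 128 164 212 267 340 423; ≤11: 1 1 2 3 5 7 11 15 22 30 42 56 76 99 131 169 219 278 355 445; ≤12: 1 1 2 3 5 7 11 15 22 30 42 56 77 100 133 172 224 285 366 460; ≤13: 1 1 2 3 5 7 11 15 22 30 42 56 77 101 134 174 227 290 373 471; ≤14: 1 1 2 3 5 7 11 15 22 30 42 56 77 101 135 175 229 293 378 478; ≤15: 1 1 2 3 5 7 11 15 22 30 42 56 77 101 135 176 230 295 381 483; ≤16: 1 1 2 3 5 7 11 15 22 30 42 56 77 101 135 176 231 296 383 486; ≤17: 1 1 2 3 5 7 11 15 22 30 42 56 77 101 135 176 231 297 384 488. r_17(19) = 488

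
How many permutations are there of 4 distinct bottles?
4! = 24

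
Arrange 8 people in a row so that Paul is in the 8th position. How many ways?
Fix one position: (8-1)! = 5040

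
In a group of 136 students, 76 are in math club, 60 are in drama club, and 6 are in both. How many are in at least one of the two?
|A∪B| = |A| + |B| - |A∩B| = 76 + 60 - 6 = 130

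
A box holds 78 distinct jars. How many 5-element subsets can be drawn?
C(78,5) = 78!/(5!×73!) = 21111090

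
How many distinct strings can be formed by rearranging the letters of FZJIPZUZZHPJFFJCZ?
17! / (5! × 1! × 1! × 1! × 3! × 3! × 1! × 2!) = 41167526400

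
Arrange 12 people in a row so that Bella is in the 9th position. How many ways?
Fix one position: (12-1)! = 39916800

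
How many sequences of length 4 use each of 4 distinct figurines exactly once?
4! = 24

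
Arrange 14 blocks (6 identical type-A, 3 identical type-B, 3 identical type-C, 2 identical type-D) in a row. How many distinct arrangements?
14! / (6! × 3! × 3! × 2!) = 1681680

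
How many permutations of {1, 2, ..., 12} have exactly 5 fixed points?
Choose the 5 fixed points C(12,5) = 792, derange the rest: !7 = Σ_{j=0}^{7} (-1)^j·7!/j! = 5040 - 5040 + 2520 - 840 + 210 - 42 + 7 - 1 = 1854. Product = 792 × 1854 = 1468368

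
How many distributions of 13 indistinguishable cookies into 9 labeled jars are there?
C(13+9-1, 9-1) = C(21, 8) = 203490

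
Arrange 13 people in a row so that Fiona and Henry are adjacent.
Treat as block: (13-1)! × 2! = 479001600 × 2 = 958003200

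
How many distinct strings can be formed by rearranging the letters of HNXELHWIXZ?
10! / (1! × 1! × 2! × 1! × 1! × 1! × 2! × 1!) = 907200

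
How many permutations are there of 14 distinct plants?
14! = 87178291200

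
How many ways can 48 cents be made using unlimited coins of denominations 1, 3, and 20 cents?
Coefficient of x^48 in 1/(1-x^1) · 1/(1-x^3) · 1/(1-x^20). Case on j = number of 20-cent coins (j = 0..2); remainder r = 48 - 20j is made from {1,3} in ⌊r/3⌋+1 ways. r = 48, 28, 8 → 17 + 10 + 3 = 30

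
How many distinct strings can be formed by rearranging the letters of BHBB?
4! / (1! × 3!) = 4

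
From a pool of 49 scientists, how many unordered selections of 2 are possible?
C(49,2) = 49!/(2!×47!) = 1176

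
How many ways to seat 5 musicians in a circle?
Circular: fix one position, arrange the rest. (5-1)! = 24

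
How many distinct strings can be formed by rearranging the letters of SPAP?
4! / (1! × 2! × 1!) = 12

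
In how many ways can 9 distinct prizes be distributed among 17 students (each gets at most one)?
P(17,9) = 17!/(17-9)! = 8821612800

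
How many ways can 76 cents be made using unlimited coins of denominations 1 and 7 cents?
Coefficient of x^76 in 1/(1-x^1) · 1/(1-x^7). Use j coins of 7 for j = 0..⌊76/7⌋ = 10, the rest in 1s: 10 + 1 = 11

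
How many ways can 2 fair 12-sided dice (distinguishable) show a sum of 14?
Coefficient of x^14 in (x + x² + ... + x^12)^2. By inclusion-exclusion on dice exceeding 12: Σ_j (-1)^j C(2,j)·C(14-1-12j, 1) = C(2,0)·C(13,1) - C(2,1)·C(1,1) = 1·13 - 2·1 = 11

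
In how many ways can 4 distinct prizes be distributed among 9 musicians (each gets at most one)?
P(9,4) = 9!/(9-4)! = 3024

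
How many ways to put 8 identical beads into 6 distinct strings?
C(8+6-1, 6-1) = C(13, 5) = 1287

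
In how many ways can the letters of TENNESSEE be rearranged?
9! / (1! × 4! × 2! × 2!) = 3780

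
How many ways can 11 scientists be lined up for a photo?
11! = 39916800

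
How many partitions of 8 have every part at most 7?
Let r_j(i) = number of partitions of i into parts ≤ j, for i = 0..8. r_1(i) = 1 for all i; r_j(i) = r_{j-1}(i) + r_j(i-j). Rows j = 2..7: ≤2: 1 1 2 2 3 3 4 4 5; ≤3: 1 1 2 3 4 5 7 8 10; ≤4: 1 1 2 3 5 6 9 11 15; ≤5: 1 1 2 3 5 7 10 13 18; ≤6: 1 1 2 3 5 7 11 14 20; ≤7: 1 1 2 3 5 7 11 15 21. r_7(8) = 21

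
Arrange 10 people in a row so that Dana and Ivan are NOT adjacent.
Total - adjacent = 10! - (10-1)!×2 = 3628800 - 725760 = 2903040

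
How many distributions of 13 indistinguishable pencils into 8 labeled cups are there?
C(13+8-1, 8-1) = C(20, 7) = 77520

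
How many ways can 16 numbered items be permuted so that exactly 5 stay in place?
Choose the 5 fixed points C(16,5) = 4368, derange the rest: !11 = Σ_{j=0}^{11} (-1)^j·11!/j! = 39916800 - 39916800 + 19958400 - 6652800 + 1663200 - 332640 + 55440 - 7920 + 990 - 110 + 11 - 1 = 14684570. Product = 4368 × 14684570 = 64142201760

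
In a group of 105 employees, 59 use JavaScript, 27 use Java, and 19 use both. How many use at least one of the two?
|A∪B| = |A| + |B| - |A∩B| = 59 + 27 - 19 = 67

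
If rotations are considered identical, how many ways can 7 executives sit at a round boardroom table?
Circular: fix one position, arrange the rest. (7-1)! = 720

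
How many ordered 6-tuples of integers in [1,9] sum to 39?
Coefficient of x^39 in (x + x² + ... + x^9)^6. By inclusion-exclusion on dice exceeding 9: Σ_j (-1)^j C(6,j)·C(39-1-9j, 5) = C(6,0)·C(38,5) - C(6,1)·C(29,5) + C(6,2)·C(20,5) - C(6,3)·C(11,5) = 1·501942 - 6·118755 + 15·15504 - 20·462 = 12732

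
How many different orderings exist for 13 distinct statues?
13! = 6227020800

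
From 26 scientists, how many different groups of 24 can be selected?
C(26,24) = 26!/(24!×2!) = 325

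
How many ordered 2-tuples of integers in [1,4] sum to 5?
Coefficient of x^5 in (x + x² + ... + x^4)^2. By inclusion-exclusion on dice exceeding 4: Σ_j (-1)^j C(2,j)·C(5-1-4j, 1) = C(2,0)·C(4,1) = 1·4 = 4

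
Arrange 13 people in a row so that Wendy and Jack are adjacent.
Treat as block: (13-1)! × 2! = 479001600 × 2 = 958003200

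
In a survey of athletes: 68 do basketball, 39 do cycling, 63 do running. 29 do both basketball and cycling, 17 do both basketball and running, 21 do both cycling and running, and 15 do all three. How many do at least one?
|A∪B∪C| = 68+39+63-29-17-21+15 = 118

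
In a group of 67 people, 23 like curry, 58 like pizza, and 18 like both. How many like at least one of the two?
|A∪B| = |A| + |B| - |A∩B| = 23 + 58 - 18 = 63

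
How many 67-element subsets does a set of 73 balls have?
C(73,67) = 73!/(67!×6!) = 170230452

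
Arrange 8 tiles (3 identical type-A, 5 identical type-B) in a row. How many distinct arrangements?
8! / (3! × 5!) = 56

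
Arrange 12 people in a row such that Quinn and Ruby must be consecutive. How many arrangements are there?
Treat the 2 as one block: (12-2+1)! × 2! = 39916800 × 2 = 79833600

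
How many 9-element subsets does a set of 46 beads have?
C(46,9) = 46!/(9!×37!) = 1101716330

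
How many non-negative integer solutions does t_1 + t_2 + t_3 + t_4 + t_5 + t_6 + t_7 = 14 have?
C(14+7-1, 7-1) = C(20, 6) = 38760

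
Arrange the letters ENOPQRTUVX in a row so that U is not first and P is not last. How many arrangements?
By inclusion-exclusion: 10! - 2×(10-1)! + (10-2)! = 3628800 - 725760 + 40320 = 2943360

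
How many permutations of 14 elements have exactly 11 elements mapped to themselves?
Choose the 11 fixed points C(14,11) = 364, derange the rest: !3 = Σ_{j=0}^{3} (-1)^j·3!/j! = 6 - 6 + 3 - 1 = 2. Product = 364 × 2 = 728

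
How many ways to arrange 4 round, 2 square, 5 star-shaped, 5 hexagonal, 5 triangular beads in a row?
21! / (4! × 2! × 5! × 5! × 5!) = 615969113760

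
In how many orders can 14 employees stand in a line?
14! = 87178291200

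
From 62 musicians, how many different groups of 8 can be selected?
C(62,8) = 62!/(8!×54!) = 3381098545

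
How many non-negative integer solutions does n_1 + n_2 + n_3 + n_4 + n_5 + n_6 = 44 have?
C(44+6-1, 6-1) = C(49, 5) = 1906884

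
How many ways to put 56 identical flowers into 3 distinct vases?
C(56+3-1, 3-1) = C(58, 2) = 1653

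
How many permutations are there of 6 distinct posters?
6! = 720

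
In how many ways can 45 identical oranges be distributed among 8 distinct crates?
C(45+8-1, 8-1) = C(52, 7) = 133784560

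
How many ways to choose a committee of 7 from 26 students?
C(26,7) = 26!/(7!×19!) = 657800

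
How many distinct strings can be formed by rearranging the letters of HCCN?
4! / (1! × 2! × 1!) = 12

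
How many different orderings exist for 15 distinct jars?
15! = 1307674368000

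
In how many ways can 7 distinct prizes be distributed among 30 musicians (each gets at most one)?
P(30,7) = 30!/(30-7)! = 10260432000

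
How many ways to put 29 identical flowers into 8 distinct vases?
C(29+8-1, 8-1) = C(36, 7) = 8347680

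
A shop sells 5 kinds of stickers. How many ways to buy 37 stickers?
C(37+5-1, 5-1) = C(41, 4) = 101270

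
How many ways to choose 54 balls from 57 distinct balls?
C(57,54) = 57!/(54!×3!) = 29260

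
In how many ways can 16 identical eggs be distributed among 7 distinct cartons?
C(16+7-1, 7-1) = C(22, 6) = 74613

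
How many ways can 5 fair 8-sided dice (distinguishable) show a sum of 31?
Coefficient of x^31 in (x + x² + ... + x^8)^5. By inclusion-exclusion on dice exceeding 8: Σ_j (-1)^j C(5,j)·C(31-1-8j, 4) = C(5,0)·C(30,4) - C(5,1)·C(22,4) + C(5,2)·C(14,4) - C(5,3)·C(6,4) = 1·27405 - 5·7315 + 10·1001 - 10·15 = 690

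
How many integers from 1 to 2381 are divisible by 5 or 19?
⌊2381/5⌋ + ⌊2381/19⌋ - ⌊2381/95⌋ = 476 + 125 - 25 = 576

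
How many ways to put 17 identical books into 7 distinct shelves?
C(17+7-1, 7-1) = C(23, 6) = 100947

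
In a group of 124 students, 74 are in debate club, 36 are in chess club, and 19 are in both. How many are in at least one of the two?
|A∪B| = |A| + |B| - |A∩B| = 74 + 36 - 19 = 91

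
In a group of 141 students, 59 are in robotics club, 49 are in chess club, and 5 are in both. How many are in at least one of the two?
|A∪B| = |A| + |B| - |A∩B| = 59 + 49 - 5 = 103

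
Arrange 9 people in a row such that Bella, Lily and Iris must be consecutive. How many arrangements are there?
Treat the 3 as one block: (9-3+1)! × 3! = 5040 × 6 = 30240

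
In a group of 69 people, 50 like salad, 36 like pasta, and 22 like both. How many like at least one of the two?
|A∪B| = |A| + |B| - |A∩B| = 50 + 36 - 22 = 64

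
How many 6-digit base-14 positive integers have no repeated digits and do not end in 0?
Last digit: 13 nonzero choices. First digit: 12 (nonzero, ≠last). Middle 4: P(12,4) = 11880. Total = 1853280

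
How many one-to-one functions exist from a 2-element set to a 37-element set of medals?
P(37,2) = 37!/(37-2)! = 1332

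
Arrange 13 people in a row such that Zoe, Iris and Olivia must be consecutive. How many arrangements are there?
Treat the 3 as one block: (13-3+1)! × 3! = 39916800 × 6 = 239500800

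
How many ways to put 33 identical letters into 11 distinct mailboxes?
C(33+11-1, 11-1) = C(43, 10) = 1917334783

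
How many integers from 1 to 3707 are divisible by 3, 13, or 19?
⌊3707/3⌋+⌊3707/13⌋+⌊3707/19⌋ - ⌊3707/39⌋-⌊3707/57⌋-⌊3707/247⌋ + ⌊3707/741⌋ = 1235+285+195 - 95-65-15 + 5 = 1545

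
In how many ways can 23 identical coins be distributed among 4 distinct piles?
C(23+4-1, 4-1) = C(26, 3) = 2600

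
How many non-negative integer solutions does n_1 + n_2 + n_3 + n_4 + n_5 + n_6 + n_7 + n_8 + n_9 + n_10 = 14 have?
C(14+10-1, 10-1) = C(23, 9) = 817190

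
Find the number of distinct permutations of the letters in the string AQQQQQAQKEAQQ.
13! / (1! × 8! × 1! × 3!) = 25740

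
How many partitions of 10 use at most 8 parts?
By conjugation, equals partitions of 10 into parts ≤ 8. Let r_j(i) = number of partitions of i into parts ≤ j, for i = 0..10. r_1(i) = 1 for all i; r_j(i) = r_{j-1}(i) + r_j(i-j). Rows j = 2..8: ≤2: 1 1 2 2 3 3 4 4 5 5 6; ≤3: 1 1 2 3 4 5 7 8 10 12 14; ≤4: 1 1 2 3 5 6 9 11 15 18 23; ≤5: 1 1 2 3 5 7 10 13 18 23 30; ≤6: 1 1 2 3 5 7 11 14 20 26 35; ≤7: 1 1 2 3 5 7 11 15 21 28 38; ≤8: 1 1 2 3 5 7 11 15 22 29 40. r_8(10) = 40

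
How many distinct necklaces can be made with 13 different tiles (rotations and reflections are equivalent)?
(13-1)!/2 = 479001600/2 = 239500800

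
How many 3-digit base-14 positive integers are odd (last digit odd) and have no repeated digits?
Last∈{1,3,5,7,9,11,13}. Last=0: 0. Last nonzero: 7×12×P(12,1) = 1008. Total = 1008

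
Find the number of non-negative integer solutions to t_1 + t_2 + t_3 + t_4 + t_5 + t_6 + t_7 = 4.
C(4+7-1, 7-1) = C(10, 6) = 210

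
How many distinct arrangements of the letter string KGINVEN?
7! / (1! × 1! × 1! × 1! × 1! × 2!) = 2520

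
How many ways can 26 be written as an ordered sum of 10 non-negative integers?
C(26+10-1, 10-1) = C(35, 9) = 70607460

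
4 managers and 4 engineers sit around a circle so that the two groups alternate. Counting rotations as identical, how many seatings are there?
Fix one of the managers: (4-1)! ways for the remaining managers, × 4! ways for the engineers = 6 × 24 = 144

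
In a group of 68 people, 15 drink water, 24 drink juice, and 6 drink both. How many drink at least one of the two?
|A∪B| = |A| + |B| - |A∩B| = 15 + 24 - 6 = 33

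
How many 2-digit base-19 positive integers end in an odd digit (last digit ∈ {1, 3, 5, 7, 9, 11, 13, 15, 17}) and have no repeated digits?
Last∈{1,3,5,7,9,11,13,15,17}. Last=0: 0. Last nonzero: 9×17×P(17,0) = 153. Total = 153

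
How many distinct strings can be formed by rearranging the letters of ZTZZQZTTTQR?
11! / (4! × 1! × 4! × 2!) = 34650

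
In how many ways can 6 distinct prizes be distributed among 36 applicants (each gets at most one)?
P(36,6) = 36!/(36-6)! = 1402410240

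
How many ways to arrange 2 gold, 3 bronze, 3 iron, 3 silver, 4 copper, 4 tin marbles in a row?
19! / (2! × 3! × 3! × 3! × 4! × 4!) = 488864376000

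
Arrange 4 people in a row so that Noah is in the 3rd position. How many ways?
Fix one position: (4-1)! = 6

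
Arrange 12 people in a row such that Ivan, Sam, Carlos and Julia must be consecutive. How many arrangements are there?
Treat the 4 as one block: (12-4+1)! × 4! = 362880 × 24 = 8709120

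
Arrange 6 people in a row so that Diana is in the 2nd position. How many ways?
Fix one position: (6-1)! = 120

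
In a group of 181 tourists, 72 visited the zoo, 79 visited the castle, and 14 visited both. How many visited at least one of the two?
|A∪B| = |A| + |B| - |A∩B| = 72 + 79 - 14 = 137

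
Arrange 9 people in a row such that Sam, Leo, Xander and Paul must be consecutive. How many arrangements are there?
Treat the 4 as one block: (9-4+1)! × 4! = 720 × 24 = 17280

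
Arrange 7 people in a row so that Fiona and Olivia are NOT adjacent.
Total - adjacent = 7! - (7-1)!×2 = 5040 - 1440 = 3600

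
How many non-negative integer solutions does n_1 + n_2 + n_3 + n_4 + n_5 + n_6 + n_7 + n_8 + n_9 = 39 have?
C(39+9-1, 9-1) = C(47, 8) = 314457495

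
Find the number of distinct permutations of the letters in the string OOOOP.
5! / (4! × 1!) = 5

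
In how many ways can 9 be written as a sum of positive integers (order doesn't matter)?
Pentagonal recurrence p(n) = p(n-1) + p(n-2) - p(n-5) - p(n-7) + p(n-12) + p(n-15) - ... gives p(0..8) = 1, 1, 2, 3, 5, 7, 11, 15, 22. p(9) = p(8) + p(7) - p(4) - p(2) = 22 + 15 - 5 - 2 = 30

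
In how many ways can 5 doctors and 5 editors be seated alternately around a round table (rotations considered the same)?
Fix one of the doctors: (5-1)! ways for the remaining doctors, × 5! ways for the editors = 24 × 120 = 2880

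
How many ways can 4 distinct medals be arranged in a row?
4! = 24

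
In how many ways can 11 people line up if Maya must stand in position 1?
Fix one position: (11-1)! = 3628800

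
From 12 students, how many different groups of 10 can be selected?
C(12,10) = 12!/(10!×2!) = 66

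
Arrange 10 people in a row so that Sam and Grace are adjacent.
Treat as block: (10-1)! × 2! = 362880 × 2 = 725760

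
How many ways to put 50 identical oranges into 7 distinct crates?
C(50+7-1, 7-1) = C(56, 6) = 32468436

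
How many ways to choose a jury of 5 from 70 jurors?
C(70,5) = 70!/(5!×65!) = 12103014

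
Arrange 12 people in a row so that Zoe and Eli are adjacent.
Treat as block: (12-1)! × 2! = 39916800 × 2 = 79833600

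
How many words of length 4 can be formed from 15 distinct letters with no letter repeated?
P(15,4) = 15!/(15-4)! = 32760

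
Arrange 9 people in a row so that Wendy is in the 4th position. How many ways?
Fix one position: (9-1)! = 40320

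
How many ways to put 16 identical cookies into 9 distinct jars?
C(16+9-1, 9-1) = C(24, 8) = 735471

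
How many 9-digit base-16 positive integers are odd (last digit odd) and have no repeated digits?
Last∈{1,3,5,7,9,11,13,15}. Last=0: 0. Last nonzero: 8×14×P(14,7) = 1937295360. Total = 1937295360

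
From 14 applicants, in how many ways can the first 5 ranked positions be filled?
P(14,5) = 14!/(14-5)! = 240240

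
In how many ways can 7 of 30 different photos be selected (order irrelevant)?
C(30,7) = 30!/(7!×23!) = 2035800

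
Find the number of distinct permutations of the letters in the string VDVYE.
5! / (1! × 1! × 1! × 2!) = 60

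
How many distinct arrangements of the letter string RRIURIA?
7! / (1! × 3! × 1! × 2!) = 420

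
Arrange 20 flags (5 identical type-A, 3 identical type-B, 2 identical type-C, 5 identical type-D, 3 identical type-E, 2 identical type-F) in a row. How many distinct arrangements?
20! / (5! × 3! × 2! × 5! × 3! × 2!) = 1173274502400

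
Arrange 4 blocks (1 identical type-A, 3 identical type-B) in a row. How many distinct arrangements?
4! / (1! × 3!) = 4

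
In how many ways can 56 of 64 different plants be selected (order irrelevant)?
C(64,56) = 64!/(56!×8!) = 4426165368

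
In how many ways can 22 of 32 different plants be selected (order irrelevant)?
C(32,22) = 32!/(22!×10!) = 64512240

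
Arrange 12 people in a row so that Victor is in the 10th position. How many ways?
Fix one position: (12-1)! = 39916800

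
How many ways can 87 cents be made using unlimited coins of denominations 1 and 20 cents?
Coefficient of x^87 in 1/(1-x^1) · 1/(1-x^20). Use j coins of 20 for j = 0..⌊87/20⌋ = 4, the rest in 1s: 4 + 1 = 5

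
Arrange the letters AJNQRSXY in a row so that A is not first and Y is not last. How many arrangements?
By inclusion-exclusion: 8! - 2×(8-1)! + (8-2)! = 40320 - 10080 + 720 = 30960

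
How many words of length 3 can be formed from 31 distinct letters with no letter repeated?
P(31,3) = 31!/(31-3)! = 26970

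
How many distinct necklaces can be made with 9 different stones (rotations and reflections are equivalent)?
(9-1)!/2 = 40320/2 = 20160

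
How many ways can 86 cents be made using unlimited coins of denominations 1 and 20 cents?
Coefficient of x^86 in 1/(1-x^1) · 1/(1-x^20). Use j coins of 20 for j = 0..⌊86/20⌋ = 4, the rest in 1s: 4 + 1 = 5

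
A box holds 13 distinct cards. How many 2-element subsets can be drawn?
C(13,2) = 13!/(2!×11!) = 78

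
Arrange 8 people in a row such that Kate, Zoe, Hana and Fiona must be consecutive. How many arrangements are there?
Treat the 4 as one block: (8-4+1)! × 4! = 120 × 24 = 2880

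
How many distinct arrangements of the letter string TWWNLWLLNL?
10! / (4! × 1! × 3! × 2!) = 12600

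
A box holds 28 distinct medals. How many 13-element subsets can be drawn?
C(28,13) = 28!/(13!×15!) = 37442160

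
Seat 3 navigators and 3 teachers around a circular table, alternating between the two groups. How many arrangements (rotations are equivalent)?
Fix one of the navigators: (3-1)! ways for the remaining navigators, × 3! ways for the teachers = 2 × 6 = 12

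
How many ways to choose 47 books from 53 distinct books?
C(53,47) = 53!/(47!×6!) = 22957480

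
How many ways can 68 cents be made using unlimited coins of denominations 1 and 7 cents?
Coefficient of x^68 in 1/(1-x^1) · 1/(1-x^7). Use j coins of 7 for j = 0..⌊68/7⌋ = 9, the rest in 1s: 9 + 1 = 10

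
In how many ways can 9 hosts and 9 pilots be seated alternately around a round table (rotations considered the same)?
Fix one of the hosts: (9-1)! ways for the remaining hosts, × 9! ways for the pilots = 40320 × 362880 = 14631321600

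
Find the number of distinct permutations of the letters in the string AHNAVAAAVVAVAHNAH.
17! / (3! × 2! × 4! × 8!) = 30630600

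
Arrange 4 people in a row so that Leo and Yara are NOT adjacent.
Total - adjacent = 4! - (4-1)!×2 = 24 - 12 = 12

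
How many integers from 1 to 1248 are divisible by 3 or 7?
⌊1248/3⌋ + ⌊1248/7⌋ - ⌊1248/21⌋ = 416 + 178 - 59 = 535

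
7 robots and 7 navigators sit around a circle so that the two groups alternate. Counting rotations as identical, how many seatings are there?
Fix one of the robots: (7-1)! ways for the remaining robots, × 7! ways for the navigators = 720 × 5040 = 3628800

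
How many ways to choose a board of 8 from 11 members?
C(11,8) = 11!/(8!×3!) = 165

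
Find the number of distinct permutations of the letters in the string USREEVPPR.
9! / (1! × 1! × 2! × 2! × 1! × 2!) = 45360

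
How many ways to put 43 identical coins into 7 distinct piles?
C(43+7-1, 7-1) = C(49, 6) = 13983816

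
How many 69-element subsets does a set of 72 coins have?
C(72,69) = 72!/(69!×3!) = 59640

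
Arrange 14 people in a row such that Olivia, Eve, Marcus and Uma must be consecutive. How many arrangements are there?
Treat the 4 as one block: (14-4+1)! × 4! = 39916800 × 24 = 958003200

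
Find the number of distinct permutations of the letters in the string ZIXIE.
5! / (1! × 1! × 1! × 2!) = 60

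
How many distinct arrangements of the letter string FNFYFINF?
8! / (1! × 4! × 2! × 1!) = 840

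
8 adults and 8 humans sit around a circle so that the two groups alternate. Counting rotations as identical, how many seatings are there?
Fix one of the adults: (8-1)! ways for the remaining adults, × 8! ways for the humans = 5040 × 40320 = 203212800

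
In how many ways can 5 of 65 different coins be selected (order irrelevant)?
C(65,5) = 65!/(5!×60!) = 8259888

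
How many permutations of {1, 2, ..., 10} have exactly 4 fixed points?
Choose the 4 fixed points C(10,4) = 210, derange the rest: !6 = Σ_{j=0}^{6} (-1)^j·6!/j! = 720 - 720 + 360 - 120 + 30 - 6 + 1 = 265. Product = 210 × 265 = 55650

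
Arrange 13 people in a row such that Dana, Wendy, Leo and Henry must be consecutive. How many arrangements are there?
Treat the 4 as one block: (13-4+1)! × 4! = 3628800 × 24 = 87091200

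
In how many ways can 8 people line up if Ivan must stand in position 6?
Fix one position: (8-1)! = 5040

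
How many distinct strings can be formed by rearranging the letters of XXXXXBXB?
8! / (2! × 6!) = 28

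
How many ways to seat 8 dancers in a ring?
Circular: fix one position, arrange the rest. (8-1)! = 5040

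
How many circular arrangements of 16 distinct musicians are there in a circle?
Circular: fix one position, arrange the rest. (16-1)! = 1307674368000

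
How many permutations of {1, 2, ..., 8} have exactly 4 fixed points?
Choose the 4 fixed points C(8,4) = 70, derange the rest: !4 = Σ_{j=0}^{4} (-1)^j·4!/j! = 24 - 24 + 12 - 4 + 1 = 9. Product = 70 × 9 = 630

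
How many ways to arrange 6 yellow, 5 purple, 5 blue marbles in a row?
16! / (6! × 5! × 5!) = 2018016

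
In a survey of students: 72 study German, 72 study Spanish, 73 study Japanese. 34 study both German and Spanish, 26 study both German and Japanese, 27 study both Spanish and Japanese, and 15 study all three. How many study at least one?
|A∪B∪C| = 72+72+73-34-26-27+15 = 145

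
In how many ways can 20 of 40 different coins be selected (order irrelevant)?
C(40,20) = 40!/(20!×20!) = 137846528820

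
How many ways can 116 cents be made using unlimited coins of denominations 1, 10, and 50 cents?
Coefficient of x^116 in 1/(1-x^1) · 1/(1-x^10) · 1/(1-x^50). Case on j = number of 50-cent coins (j = 0..2); remainder r = 116 - 50j is made from {1,10} in ⌊r/10⌋+1 ways. r = 116, 66, 16 → 12 + 7 + 2 = 21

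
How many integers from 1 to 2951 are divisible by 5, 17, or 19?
⌊2951/5⌋+⌊2951/17⌋+⌊2951/19⌋ - ⌊2951/85⌋-⌊2951/95⌋-⌊2951/323⌋ + ⌊2951/1615⌋ = 590+173+155 - 34-31-9 + 1 = 845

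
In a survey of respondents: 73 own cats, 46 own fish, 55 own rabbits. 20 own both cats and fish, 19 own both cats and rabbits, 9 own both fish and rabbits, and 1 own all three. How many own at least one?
|A∪B∪C| = 73+46+55-20-19-9+1 = 127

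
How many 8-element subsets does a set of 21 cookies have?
C(21,8) = 21!/(8!×13!) = 203490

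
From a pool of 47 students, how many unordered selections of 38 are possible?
C(47,38) = 47!/(38!×9!) = 1362649145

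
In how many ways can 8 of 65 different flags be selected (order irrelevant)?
C(65,8) = 65!/(8!×57!) = 5047381560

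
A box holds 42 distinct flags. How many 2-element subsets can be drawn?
C(42,2) = 42!/(2!×40!) = 861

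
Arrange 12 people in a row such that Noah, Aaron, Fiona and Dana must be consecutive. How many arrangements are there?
Treat the 4 as one block: (12-4+1)! × 4! = 362880 × 24 = 8709120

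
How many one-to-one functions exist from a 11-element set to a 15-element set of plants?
P(15,11) = 15!/(15-11)! = 54486432000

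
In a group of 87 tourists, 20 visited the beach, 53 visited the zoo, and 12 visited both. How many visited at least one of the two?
|A∪B| = |A| + |B| - |A∩B| = 20 + 53 - 12 = 61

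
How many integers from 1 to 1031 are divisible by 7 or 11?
⌊1031/7⌋ + ⌊1031/11⌋ - ⌊1031/77⌋ = 147 + 93 - 13 = 227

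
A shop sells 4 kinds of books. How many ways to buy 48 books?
C(48+4-1, 4-1) = C(51, 3) = 20825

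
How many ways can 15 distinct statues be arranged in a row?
15! = 1307674368000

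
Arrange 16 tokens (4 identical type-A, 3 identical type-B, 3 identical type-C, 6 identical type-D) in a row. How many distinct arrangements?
16! / (4! × 3! × 3! × 6!) = 33633600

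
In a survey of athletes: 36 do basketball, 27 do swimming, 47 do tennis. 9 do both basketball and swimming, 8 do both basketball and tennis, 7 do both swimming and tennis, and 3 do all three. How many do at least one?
|A∪B∪C| = 36+27+47-9-8-7+3 = 89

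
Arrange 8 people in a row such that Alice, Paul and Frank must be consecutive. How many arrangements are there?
Treat the 3 as one block: (8-3+1)! × 3! = 720 × 6 = 4320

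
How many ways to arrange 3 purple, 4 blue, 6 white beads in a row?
13! / (3! × 4! × 6!) = 60060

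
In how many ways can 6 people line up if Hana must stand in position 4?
Fix one position: (6-1)! = 120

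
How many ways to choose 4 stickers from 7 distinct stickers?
C(7,4) = 7!/(4!×3!) = 35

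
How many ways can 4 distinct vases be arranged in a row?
4! = 24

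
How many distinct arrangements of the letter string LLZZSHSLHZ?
10! / (2! × 2! × 3! × 3!) = 25200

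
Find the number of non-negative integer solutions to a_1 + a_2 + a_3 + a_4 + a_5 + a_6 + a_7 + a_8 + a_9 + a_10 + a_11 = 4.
C(4+11-1, 11-1) = C(14, 10) = 1001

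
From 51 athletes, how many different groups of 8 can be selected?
C(51,8) = 51!/(8!×43!) = 636763050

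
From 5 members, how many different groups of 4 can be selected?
C(5,4) = 5!/(4!×1!) = 5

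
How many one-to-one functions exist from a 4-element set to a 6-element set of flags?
P(6,4) = 6!/(6-4)! = 360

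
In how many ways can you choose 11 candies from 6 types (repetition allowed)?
C(11+6-1, 6-1) = C(16, 5) = 4368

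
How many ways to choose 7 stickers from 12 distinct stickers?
C(12,7) = 12!/(7!×5!) = 792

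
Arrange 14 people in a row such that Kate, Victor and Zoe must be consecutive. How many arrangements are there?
Treat the 3 as one block: (14-3+1)! × 3! = 479001600 × 6 = 2874009600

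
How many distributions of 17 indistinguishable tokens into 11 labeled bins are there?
C(17+11-1, 11-1) = C(27, 10) = 8436285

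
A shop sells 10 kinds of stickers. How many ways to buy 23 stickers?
C(23+10-1, 10-1) = C(32, 9) = 28048800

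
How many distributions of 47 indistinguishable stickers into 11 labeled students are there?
C(47+11-1, 11-1) = C(57, 10) = 43183019880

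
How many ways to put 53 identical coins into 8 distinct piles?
C(53+8-1, 8-1) = C(60, 7) = 386206920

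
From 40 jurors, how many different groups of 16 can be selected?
C(40,16) = 40!/(16!×24!) = 62852101650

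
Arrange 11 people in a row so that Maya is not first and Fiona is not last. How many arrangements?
By inclusion-exclusion: 11! - 2×(11-1)! + (11-2)! = 39916800 - 7257600 + 362880 = 33022080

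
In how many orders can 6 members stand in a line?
6! = 720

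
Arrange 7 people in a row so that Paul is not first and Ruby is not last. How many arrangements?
By inclusion-exclusion: 7! - 2×(7-1)! + (7-2)! = 5040 - 1440 + 120 = 3720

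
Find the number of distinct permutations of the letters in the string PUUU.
4! / (3! × 1!) = 4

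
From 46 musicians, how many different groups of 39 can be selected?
C(46,39) = 46!/(39!×7!) = 53524680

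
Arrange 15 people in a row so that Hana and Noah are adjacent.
Treat as block: (15-1)! × 2! = 87178291200 × 2 = 174356582400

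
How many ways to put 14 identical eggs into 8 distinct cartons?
C(14+8-1, 8-1) = C(21, 7) = 116280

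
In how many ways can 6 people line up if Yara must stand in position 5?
Fix one position: (6-1)! = 120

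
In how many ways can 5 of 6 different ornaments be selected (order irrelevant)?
C(6,5) = 6!/(5!×1!) = 6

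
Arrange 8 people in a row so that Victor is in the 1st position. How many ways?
Fix one position: (8-1)! = 5040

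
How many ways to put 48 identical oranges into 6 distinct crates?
C(48+6-1, 6-1) = C(53, 5) = 2869685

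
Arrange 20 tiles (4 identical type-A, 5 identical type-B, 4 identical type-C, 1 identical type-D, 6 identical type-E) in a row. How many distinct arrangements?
20! / (4! × 5! × 4! × 1! × 6!) = 48886437600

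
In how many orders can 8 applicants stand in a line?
8! = 40320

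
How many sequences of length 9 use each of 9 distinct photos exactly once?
9! = 362880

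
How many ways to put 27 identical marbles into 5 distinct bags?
C(27+5-1, 5-1) = C(31, 4) = 31465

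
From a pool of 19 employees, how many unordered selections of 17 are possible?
C(19,17) = 19!/(17!×2!) = 171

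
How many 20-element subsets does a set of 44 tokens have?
C(44,20) = 44!/(20!×24!) = 1761039350070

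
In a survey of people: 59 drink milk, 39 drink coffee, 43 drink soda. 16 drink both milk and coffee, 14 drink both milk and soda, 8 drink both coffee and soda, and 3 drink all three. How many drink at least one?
|A∪B∪C| = 59+39+43-16-14-8+3 = 106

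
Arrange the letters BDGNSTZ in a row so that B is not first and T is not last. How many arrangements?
By inclusion-exclusion: 7! - 2×(7-1)! + (7-2)! = 5040 - 1440 + 120 = 3720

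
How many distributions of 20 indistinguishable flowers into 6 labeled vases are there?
C(20+6-1, 6-1) = C(25, 5) = 53130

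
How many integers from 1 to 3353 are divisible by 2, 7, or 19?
⌊3353/2⌋+⌊3353/7⌋+⌊3353/19⌋ - ⌊3353/14⌋-⌊3353/38⌋-⌊3353/133⌋ + ⌊3353/266⌋ = 1676+479+176 - 239-88-25 + 12 = 1991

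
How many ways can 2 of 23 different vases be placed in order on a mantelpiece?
P(23,2) = 23!/(23-2)! = 506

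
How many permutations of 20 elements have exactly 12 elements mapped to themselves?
Choose the 12 fixed points C(20,12) = 125970, derange the rest: !8 = Σ_{j=0}^{8} (-1)^j·8!/j! = 40320 - 40320 + 20160 - 6720 + 1680 - 336 + 56 - 8 + 1 = 14833. Product = 125970 × 14833 = 1868513010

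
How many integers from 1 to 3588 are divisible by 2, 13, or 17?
⌊3588/2⌋+⌊3588/13⌋+⌊3588/17⌋ - ⌊3588/26⌋-⌊3588/34⌋-⌊3588/221⌋ + ⌊3588/442⌋ = 1794+276+211 - 138-105-16 + 8 = 2030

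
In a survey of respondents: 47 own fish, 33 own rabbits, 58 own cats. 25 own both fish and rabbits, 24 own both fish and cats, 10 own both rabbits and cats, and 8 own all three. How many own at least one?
|A∪B∪C| = 47+33+58-25-24-10+8 = 87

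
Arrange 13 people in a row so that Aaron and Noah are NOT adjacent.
Total - adjacent = 13! - (13-1)!×2 = 6227020800 - 958003200 = 5269017600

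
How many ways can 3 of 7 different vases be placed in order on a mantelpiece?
P(7,3) = 7!/(7-3)! = 210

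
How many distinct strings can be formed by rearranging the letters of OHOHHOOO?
8! / (5! × 3!) = 56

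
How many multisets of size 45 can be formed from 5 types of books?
C(45+5-1, 5-1) = C(49, 4) = 211876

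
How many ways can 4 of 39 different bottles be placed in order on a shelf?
P(39,4) = 39!/(39-4)! = 1974024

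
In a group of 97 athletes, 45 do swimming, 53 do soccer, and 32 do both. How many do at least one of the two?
|A∪B| = |A| + |B| - |A∩B| = 45 + 53 - 32 = 66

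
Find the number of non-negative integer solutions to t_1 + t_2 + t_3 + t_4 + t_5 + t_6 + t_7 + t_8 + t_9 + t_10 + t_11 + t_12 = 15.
C(15+12-1, 12-1) = C(26, 11) = 7726160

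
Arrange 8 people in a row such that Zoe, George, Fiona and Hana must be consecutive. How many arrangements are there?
Treat the 4 as one block: (8-4+1)! × 4! = 120 × 24 = 2880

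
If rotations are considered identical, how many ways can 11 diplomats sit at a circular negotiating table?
Circular: fix one position, arrange the rest. (11-1)! = 3628800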